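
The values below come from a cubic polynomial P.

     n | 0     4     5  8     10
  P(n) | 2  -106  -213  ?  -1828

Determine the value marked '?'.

-918

The 4 known points determine the degree-3 polynomial uniquely.
Write P(n) = an^3 + bn^2 + cn + d. Substituting each data point gives a linear system:
  d = 2
  64a + 16b + 4c + d = -106
  125a + 25b + 5c + d = -213
  1000a + 100b + 10c + d = -1828
Solving the system yields a = -2, b = 2, c = -3, d = 2.
So P(n) = -2n^3 + 2n^2 - 3n + 2.
Then P(8) = -918.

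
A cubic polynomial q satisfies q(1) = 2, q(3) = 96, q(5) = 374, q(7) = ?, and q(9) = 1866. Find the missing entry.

The 4 known points determine the degree-3 polynomial uniquely.
Write q(t) = at^3 + bt^2 + ct + d. Substituting each data point gives a linear system:
  a + b + c + d = 2
  27a + 9b + 3c + d = 96
  125a + 25b + 5c + d = 374
  729a + 81b + 9c + d = 1866
Solving the system yields a = 2, b = 5, c = 1, d = -6.
So q(t) = 2t^3 + 5t^2 + t - 6.
Then q(7) = 932.

932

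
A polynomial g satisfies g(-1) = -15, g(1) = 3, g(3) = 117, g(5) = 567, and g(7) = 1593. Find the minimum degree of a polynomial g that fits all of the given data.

3

Forward differences of the values at t = -1, 1, 3, 5, 7:
  g  : -15  3  117  567  1593
  Δ  : 18  114  450  1026
  Δ^2: 96  336  576
  Δ^3: 240  240
  Δ^4: 0
The third differences are constant (240) and nonzero, while all higher differences vanish, so the minimal degree is 3.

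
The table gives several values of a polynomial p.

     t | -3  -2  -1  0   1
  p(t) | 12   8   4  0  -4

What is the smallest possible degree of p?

1

Forward differences of the values at t = -3, -2, -1, 0, 1:
  p  : 12  8  4  0  -4
  Δ  : -4  -4  -4  -4
  Δ^2: 0  0  0
  Δ^3: 0  0
  Δ^4: 0
The first differences are constant (-4) and nonzero, while all higher differences vanish, so the minimal degree is 1.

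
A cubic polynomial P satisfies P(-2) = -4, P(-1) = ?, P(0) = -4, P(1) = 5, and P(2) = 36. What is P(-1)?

The 4 known points determine the degree-3 polynomial uniquely.
Write P(n) = an^3 + bn^2 + cn + d. Substituting each data point gives a linear system:
  -8a + 4b - 2c + d = -4
  d = -4
  a + b + c + d = 5
  8a + 4b + 2c + d = 36
Solving the system yields a = 2, b = 5, c = 2, d = -4.
So P(n) = 2n^3 + 5n^2 + 2n - 4.
Then P(-1) = -3.

-3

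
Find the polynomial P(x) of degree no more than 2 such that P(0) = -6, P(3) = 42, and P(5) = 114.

P(x) = 4x^2 + 4x - 6

Write P(x) = ax^2 + bx + c. Substituting each data point gives a linear system:
  c = -6
  9a + 3b + c = 42
  25a + 5b + c = 114
Solving the system yields a = 4, b = 4, c = -6.
So P(x) = 4x^2 + 4x - 6.
Check: P(0) = -6. ✓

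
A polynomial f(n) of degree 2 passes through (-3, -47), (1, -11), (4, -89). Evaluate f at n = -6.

Write f(n) = an^2 + bn + c. Substituting each data point gives a linear system:
  9a - 3b + c = -47
  a + b + c = -11
  16a + 4b + c = -89
Solving the system yields a = -5, b = -1, c = -5.
So f(n) = -5n² - n - 5.
Then f(-6) = -179.

-179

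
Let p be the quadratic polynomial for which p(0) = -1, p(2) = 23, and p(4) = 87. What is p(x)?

p(x) = 5x^2 + 2x - 1

Write p(x) = ax^2 + bx + c. Substituting each data point gives a linear system:
  c = -1
  4a + 2b + c = 23
  16a + 4b + c = 87
Solving the system yields a = 5, b = 2, c = -1.
So p(x) = 5x² + 2x - 1.
Check: p(0) = -1. ✓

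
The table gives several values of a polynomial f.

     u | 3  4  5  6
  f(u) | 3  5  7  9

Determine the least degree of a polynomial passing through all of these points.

Forward differences of the values at u = 3, 4, 5, 6:
  f  : 3  5  7  9
  Δ  : 2  2  2
  Δ^2: 0  0
  Δ^3: 0
The first differences are constant (2) and nonzero, while all higher differences vanish, so the minimal degree is 1.

1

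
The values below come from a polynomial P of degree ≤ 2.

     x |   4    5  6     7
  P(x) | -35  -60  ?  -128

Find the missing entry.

On equispaced nodes a degree-2 polynomial has vanishing third forward difference, so
  - P(4) + 3·P(5) - 3·P(6) + P(7) = 0.
Substituting the known values and solving for P(6):
  -3·P(6) = 273
  P(6) = -91.

-91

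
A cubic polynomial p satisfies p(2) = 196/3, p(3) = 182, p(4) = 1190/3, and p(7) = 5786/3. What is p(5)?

Using the Lagrange interpolation formula with nodes 2, 3, 4, 7:
  L_0(t) = (t - 3)(t - 4)(t - 7) / -10
  L_1(t) = (t - 2)(t - 4)(t - 7) / 4
  L_2(t) = (t - 2)(t - 3)(t - 7) / -6
  L_3(t) = (t - 2)(t - 3)(t - 4) / 60
Then p(t) = 196/3·L_0(t) + 182·L_1(t) + 1190/3·L_2(t) + 5786/3·L_3(t).
Expanding and collecting terms gives p(t) = 5t^3 + 4t^2 + (5/3)t + 6.
Evaluating at t = 5: p(5) = 2218/3.

2218/3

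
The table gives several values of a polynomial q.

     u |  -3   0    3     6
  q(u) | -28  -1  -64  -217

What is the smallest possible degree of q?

Forward differences of the values at u = -3, 0, 3, 6:
  q  : -28  -1  -64  -217
  Δ  : 27  -63  -153
  Δ^2: -90  -90
  Δ^3: 0
The second differences are constant (-90) and nonzero, while all higher differences vanish, so the minimal degree is 2.

2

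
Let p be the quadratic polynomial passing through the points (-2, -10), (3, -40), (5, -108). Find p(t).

Write p(t) = at^2 + bt + c. Substituting each data point gives a linear system:
  4a - 2b + c = -10
  9a + 3b + c = -40
  25a + 5b + c = -108
Solving the system yields a = -4, b = -2, c = 2.
So p(t) = -4t² - 2t + 2.
Check: p(5) = -108. ✓

p(t) = -4t^2 - 2t + 2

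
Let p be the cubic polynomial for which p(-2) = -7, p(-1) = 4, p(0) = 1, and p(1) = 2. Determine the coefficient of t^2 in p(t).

2

Write p(t) = at^3 + bt^2 + ct + d. Substituting each data point gives a linear system:
  -8a + 4b - 2c + d = -7
  -a + b - c + d = 4
  d = 1
  a + b + c + d = 2
Solving the system yields a = 3, b = 2, c = -4, d = 1.
So p(t) = 3t^3 + 2t^2 - 4t + 1.
The coefficient of t^2 is 2.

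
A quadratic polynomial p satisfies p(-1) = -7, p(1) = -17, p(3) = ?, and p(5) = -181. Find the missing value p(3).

On equispaced nodes a degree-2 polynomial has vanishing third forward difference, so
  - p(-1) + 3·p(1) - 3·p(3) + p(5) = 0.
Substituting the known values and solving for p(3):
  -3·p(3) = 225
  p(3) = -75.

-75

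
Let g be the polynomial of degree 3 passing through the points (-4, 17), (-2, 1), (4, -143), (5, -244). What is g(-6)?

Write g(s) = as^3 + bs^2 + cs + d. Substituting each data point gives a linear system:
  -64a + 16b - 4c + d = 17
  -8a + 4b - 2c + d = 1
  64a + 16b + 4c + d = -143
  125a + 25b + 5c + d = -244
Solving the system yields a = -1, b = -4, c = -4, d = 1.
So g(s) = -s³ - 4s² - 4s + 1.
Then g(-6) = 97.

97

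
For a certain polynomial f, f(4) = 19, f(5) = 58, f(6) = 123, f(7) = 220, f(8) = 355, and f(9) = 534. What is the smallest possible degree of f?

3

Forward differences of the values at t = 4, 5, 6, 7, 8, 9:
  f  : 19  58  123  220  355  534
  Δ  : 39  65  97  135  179
  Δ^2: 26  32  38  44
  Δ^3: 6  6  6
  Δ^4: 0  0
  Δ^5: 0
The third differences are constant (6) and nonzero, while all higher differences vanish, so the minimal degree is 3.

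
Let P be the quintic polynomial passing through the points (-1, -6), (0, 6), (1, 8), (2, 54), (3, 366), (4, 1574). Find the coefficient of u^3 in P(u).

5

Write P(u) = au^5 + bu^4 + cu^3 + du^2 + eu + k. Substituting each data point gives a linear system:
  -a + b - c + d - e + k = -6
  k = 6
  a + b + c + d + e + k = 8
  32a + 16b + 8c + 4d + 2e + k = 54
  243a + 81b + 27c + 9d + 3e + k = 366
  1024a + 256b + 64c + 16d + 4e + k = 1574
Solving the system yields a = 2, b = -3, c = 5, d = -2, e = 0, k = 6.
So P(u) = 2u^5 - 3u^4 + 5u^3 - 2u^2 + 6.
The coefficient of u^3 is 5.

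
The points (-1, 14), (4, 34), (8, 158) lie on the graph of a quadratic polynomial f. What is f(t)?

f(t) = 3t^2 - 5t + 6

Write f(t) = at^2 + bt + c. Substituting each data point gives a linear system:
  a - b + c = 14
  16a + 4b + c = 34
  64a + 8b + c = 158
Solving the system yields a = 3, b = -5, c = 6.
So f(t) = 3t^2 - 5t + 6.
Check: f(4) = 34. ✓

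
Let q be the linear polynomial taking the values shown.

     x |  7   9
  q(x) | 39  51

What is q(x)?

Using the Lagrange interpolation formula with nodes 7, 9:
  L_0(x) = (x - 9) / -2
  L_1(x) = (x - 7) / 2
Then q(x) = 39·L_0(x) + 51·L_1(x).
Expanding and collecting terms gives q(x) = 6x - 3.
Check: q(7) = 39. ✓

q(x) = 6x - 3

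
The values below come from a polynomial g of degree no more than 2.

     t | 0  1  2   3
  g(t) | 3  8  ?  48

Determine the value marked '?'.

The 3 known points determine the degree-2 polynomial uniquely.
Write g(t) = at^2 + bt + c. Substituting each data point gives a linear system:
  c = 3
  a + b + c = 8
  9a + 3b + c = 48
Solving the system yields a = 5, b = 0, c = 3.
So g(t) = 5t^2 + 3.
Then g(2) = 23.

23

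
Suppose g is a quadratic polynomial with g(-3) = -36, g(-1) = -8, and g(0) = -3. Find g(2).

-11

Write g(t) = at^2 + bt + c. Substituting each data point gives a linear system:
  9a - 3b + c = -36
  a - b + c = -8
  c = -3
Solving the system yields a = -3, b = 2, c = -3.
So g(t) = -3t² + 2t - 3.
Then g(2) = -11.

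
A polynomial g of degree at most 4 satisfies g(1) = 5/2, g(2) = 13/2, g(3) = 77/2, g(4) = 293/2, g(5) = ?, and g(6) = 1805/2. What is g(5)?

805/2

The 5 known points determine the degree-4 polynomial uniquely.
Write g(s) = as^4 + bs^3 + cs^2 + ds + e. Substituting each data point gives a linear system:
  a + b + c + d + e = 5/2
  16a + 8b + 4c + 2d + e = 13/2
  81a + 27b + 9c + 3d + e = 77/2
  256a + 64b + 16c + 4d + e = 293/2
  1296a + 216b + 36c + 6d + e = 1805/2
Solving the system yields a = 1, b = -2, c = 1, d = 0, e = 5/2.
So g(s) = s^4 - 2s^3 + s^2 + 5/2.
Then g(5) = 805/2.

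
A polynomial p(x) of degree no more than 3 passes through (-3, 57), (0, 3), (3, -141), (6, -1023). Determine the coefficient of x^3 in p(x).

-4

Write p(x) = ax^3 + bx^2 + cx + d. Substituting each data point gives a linear system:
  -27a + 9b - 3c + d = 57
  d = 3
  27a + 9b + 3c + d = -141
  216a + 36b + 6c + d = -1023
Solving the system yields a = -4, b = -5, c = 3, d = 3.
So p(x) = -4x^3 - 5x^2 + 3x + 3.
The leading coefficient is -4.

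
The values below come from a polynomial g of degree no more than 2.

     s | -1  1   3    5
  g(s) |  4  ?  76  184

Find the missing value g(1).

The 3 known points determine the degree-2 polynomial uniquely.
Write g(s) = as^2 + bs + c. Substituting each data point gives a linear system:
  a - b + c = 4
  9a + 3b + c = 76
  25a + 5b + c = 184
Solving the system yields a = 6, b = 6, c = 4.
So g(s) = 6s^2 + 6s + 4.
Then g(1) = 16.

16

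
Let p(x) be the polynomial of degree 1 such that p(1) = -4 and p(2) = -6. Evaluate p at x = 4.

-10

Using the Lagrange interpolation formula with nodes 1, 2:
  L_0(x) = (x - 2) / -1
  L_1(x) = (x - 1) / 1
Then p(x) = -4·L_0(x) - 6·L_1(x).
Expanding and collecting terms gives p(x) = -2x - 2.
Evaluating at x = 4: p(4) = -10.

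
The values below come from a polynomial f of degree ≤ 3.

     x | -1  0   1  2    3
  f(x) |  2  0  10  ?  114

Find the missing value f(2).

44

The 4 known points determine the degree-3 polynomial uniquely.
Write f(x) = ax^3 + bx^2 + cx + d. Substituting each data point gives a linear system:
  -a + b - c + d = 2
  d = 0
  a + b + c + d = 10
  27a + 9b + 3c + d = 114
Solving the system yields a = 2, b = 6, c = 2, d = 0.
So f(x) = 2x^3 + 6x^2 + 2x.
Then f(2) = 44.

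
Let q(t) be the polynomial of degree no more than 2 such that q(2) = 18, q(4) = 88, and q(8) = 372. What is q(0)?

-4

Using the Lagrange interpolation formula with nodes 2, 4, 8:
  L_0(t) = (t - 4)(t - 8) / 12
  L_1(t) = (t - 2)(t - 8) / -8
  L_2(t) = (t - 2)(t - 4) / 24
Then q(t) = 18·L_0(t) + 88·L_1(t) + 372·L_2(t).
Expanding and collecting terms gives q(t) = 6t² - t - 4.
Evaluating at t = 0: q(0) = -4.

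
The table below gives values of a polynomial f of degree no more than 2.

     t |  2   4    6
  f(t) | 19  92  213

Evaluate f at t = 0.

-6

Forward differences of the values at t = 2, 4, 6:
  f  : 19  92  213
  Δ  : 73  121
  Δ^2: 48
The second differences are constant, confirming degree 2.
Interpolating (Newton forward form) and evaluating at t = 0 gives f(0) = -6.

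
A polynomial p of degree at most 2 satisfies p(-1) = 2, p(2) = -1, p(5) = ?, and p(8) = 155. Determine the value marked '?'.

50

On equispaced nodes a degree-2 polynomial has vanishing third forward difference, so
  - p(-1) + 3·p(2) - 3·p(5) + p(8) = 0.
Substituting the known values and solving for p(5):
  -3·p(5) = -150
  p(5) = 50.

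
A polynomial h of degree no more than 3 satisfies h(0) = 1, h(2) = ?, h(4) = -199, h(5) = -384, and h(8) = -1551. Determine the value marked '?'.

The 4 known points determine the degree-3 polynomial uniquely.
Write h(u) = au^3 + bu^2 + cu + d. Substituting each data point gives a linear system:
  d = 1
  64a + 16b + 4c + d = -199
  125a + 25b + 5c + d = -384
  512a + 64b + 8c + d = -1551
Solving the system yields a = -3, b = 0, c = -2, d = 1.
So h(u) = -3u^3 - 2u + 1.
Then h(2) = -27.

-27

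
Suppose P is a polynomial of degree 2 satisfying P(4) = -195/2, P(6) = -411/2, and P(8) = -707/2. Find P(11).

-1301/2

Forward differences of the values at s = 4, 6, 8:
  P  : -195/2  -411/2  -707/2
  Δ  : -108  -148
  Δ^2: -40
The second differences are constant, confirming degree 2.
Interpolating (Newton forward form) and evaluating at s = 11 gives P(11) = -1301/2.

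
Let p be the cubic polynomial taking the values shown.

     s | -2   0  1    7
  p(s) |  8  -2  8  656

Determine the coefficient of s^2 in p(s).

6

Write p(s) = as^3 + bs^2 + cs + d. Substituting each data point gives a linear system:
  -8a + 4b - 2c + d = 8
  d = -2
  a + b + c + d = 8
  343a + 49b + 7c + d = 656
Solving the system yields a = 1, b = 6, c = 3, d = -2.
So p(s) = s³ + 6s² + 3s - 2.
The coefficient of s^2 is 6.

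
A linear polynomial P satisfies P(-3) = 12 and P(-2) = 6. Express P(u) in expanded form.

P(u) = -6u - 6

Using the Lagrange interpolation formula with nodes -3, -2:
  L_0(u) = (u + 2) / -1
  L_1(u) = (u + 3) / 1
Then P(u) = 12·L_0(u) + 6·L_1(u).
Expanding and collecting terms gives P(u) = -6u - 6.
Check: P(-3) = 12. ✓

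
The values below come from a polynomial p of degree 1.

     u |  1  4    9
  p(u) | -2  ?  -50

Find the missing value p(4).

The 2 known points determine the degree-1 polynomial uniquely.
Write p(u) = au + b. Substituting each data point gives a linear system:
  a + b = -2
  9a + b = -50
Solving the system yields a = -6, b = 4.
So p(u) = -6u + 4.
Then p(4) = -20.

-20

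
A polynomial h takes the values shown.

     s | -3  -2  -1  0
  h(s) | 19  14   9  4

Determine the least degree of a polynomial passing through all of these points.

1

Forward differences of the values at s = -3, -2, -1, 0:
  h  : 19  14  9  4
  Δ  : -5  -5  -5
  Δ^2: 0  0
  Δ^3: 0
The first differences are constant (-5) and nonzero, while all higher differences vanish, so the minimal degree is 1.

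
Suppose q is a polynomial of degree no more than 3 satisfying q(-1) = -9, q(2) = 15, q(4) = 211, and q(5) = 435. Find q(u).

q(u) = 4u^3 - 2u^2 - 2u - 5

Using the Lagrange interpolation formula with nodes -1, 2, 4, 5:
  L_0(u) = (u - 2)(u - 4)(u - 5) / -90
  L_1(u) = (u + 1)(u - 4)(u - 5) / 18
  L_2(u) = (u + 1)(u - 2)(u - 5) / -10
  L_3(u) = (u + 1)(u - 2)(u - 4) / 18
Then q(u) = -9·L_0(u) + 15·L_1(u) + 211·L_2(u) + 435·L_3(u).
Expanding and collecting terms gives q(u) = 4u³ - 2u² - 2u - 5.
Check: q(2) = 15. ✓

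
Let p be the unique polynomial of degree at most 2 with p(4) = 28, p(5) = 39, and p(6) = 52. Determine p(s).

Write p(s) = as^2 + bs + c. Substituting each data point gives a linear system:
  16a + 4b + c = 28
  25a + 5b + c = 39
  36a + 6b + c = 52
Solving the system yields a = 1, b = 2, c = 4.
So p(s) = s² + 2s + 4.
Check: p(4) = 28. ✓

p(s) = s^2 + 2s + 4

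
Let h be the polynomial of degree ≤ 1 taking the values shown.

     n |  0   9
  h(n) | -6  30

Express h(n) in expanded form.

h(n) = 4n - 6

Write h(n) = an + b. Substituting each data point gives a linear system:
  b = -6
  9a + b = 30
Solving the system yields a = 4, b = -6.
So h(n) = 4n - 6.
Check: h(0) = -6. ✓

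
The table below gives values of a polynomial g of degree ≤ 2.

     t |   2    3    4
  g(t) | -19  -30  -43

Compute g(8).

Write g(t) = at^2 + bt + c. Substituting each data point gives a linear system:
  4a + 2b + c = -19
  9a + 3b + c = -30
  16a + 4b + c = -43
Solving the system yields a = -1, b = -6, c = -3.
So g(t) = -t² - 6t - 3.
Then g(8) = -115.

-115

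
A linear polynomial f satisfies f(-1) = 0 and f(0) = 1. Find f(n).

f(n) = n + 1

Write f(n) = an + b. Substituting each data point gives a linear system:
  -a + b = 0
  b = 1
Solving the system yields a = 1, b = 1.
So f(n) = n + 1.
Check: f(-1) = 0. ✓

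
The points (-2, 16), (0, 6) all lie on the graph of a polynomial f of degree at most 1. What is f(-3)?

21

Write f(x) = ax + b. Substituting each data point gives a linear system:
  -2a + b = 16
  b = 6
Solving the system yields a = -5, b = 6.
So f(x) = -5x + 6.
Then f(-3) = 21.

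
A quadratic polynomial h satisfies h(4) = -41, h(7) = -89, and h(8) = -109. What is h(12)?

-209

Write h(x) = ax^2 + bx + c. Substituting each data point gives a linear system:
  16a + 4b + c = -41
  49a + 7b + c = -89
  64a + 8b + c = -109
Solving the system yields a = -1, b = -5, c = -5.
So h(x) = -x² - 5x - 5.
Then h(12) = -209.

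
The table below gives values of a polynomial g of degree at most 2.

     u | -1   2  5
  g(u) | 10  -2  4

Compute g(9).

40

Forward differences of the values at u = -1, 2, 5:
  g  : 10  -2  4
  Δ  : -12  6
  Δ^2: 18
The second differences are constant, confirming degree 2.
Interpolating (Newton forward form) and evaluating at u = 9 gives g(9) = 40.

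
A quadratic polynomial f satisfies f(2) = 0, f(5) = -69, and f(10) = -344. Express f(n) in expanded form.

Write f(n) = an^2 + bn + c. Substituting each data point gives a linear system:
  4a + 2b + c = 0
  25a + 5b + c = -69
  100a + 10b + c = -344
Solving the system yields a = -4, b = 5, c = 6.
So f(n) = -4n^2 + 5n + 6.
Check: f(10) = -344. ✓

f(n) = -4n^2 + 5n + 6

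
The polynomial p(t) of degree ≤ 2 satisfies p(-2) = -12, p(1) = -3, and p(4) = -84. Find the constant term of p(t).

Write p(t) = at^2 + bt + c. Substituting each data point gives a linear system:
  4a - 2b + c = -12
  a + b + c = -3
  16a + 4b + c = -84
Solving the system yields a = -5, b = -2, c = 4.
So p(t) = -5t² - 2t + 4.
The constant term is 4.

4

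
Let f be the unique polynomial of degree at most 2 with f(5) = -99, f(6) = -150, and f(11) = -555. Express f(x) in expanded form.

Write f(x) = ax^2 + bx + c. Substituting each data point gives a linear system:
  25a + 5b + c = -99
  36a + 6b + c = -150
  121a + 11b + c = -555
Solving the system yields a = -5, b = 4, c = 6.
So f(x) = -5x^2 + 4x + 6.
Check: f(6) = -150. ✓

f(x) = -5x^2 + 4x + 6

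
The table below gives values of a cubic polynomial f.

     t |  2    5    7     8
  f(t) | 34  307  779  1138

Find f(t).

Write f(t) = at^3 + bt^2 + ct + d. Substituting each data point gives a linear system:
  8a + 4b + 2c + d = 34
  125a + 25b + 5c + d = 307
  343a + 49b + 7c + d = 779
  512a + 64b + 8c + d = 1138
Solving the system yields a = 2, b = 1, c = 6, d = 2.
So f(t) = 2t^3 + t^2 + 6t + 2.
Check: f(5) = 307. ✓

f(t) = 2t^3 + t^2 + 6t + 2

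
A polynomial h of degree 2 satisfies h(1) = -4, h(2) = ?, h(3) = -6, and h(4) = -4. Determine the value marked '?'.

On equispaced nodes a degree-2 polynomial has vanishing third forward difference, so
  - h(1) + 3·h(2) - 3·h(3) + h(4) = 0.
Substituting the known values and solving for h(2):
  3·h(2) = -18
  h(2) = -6.

-6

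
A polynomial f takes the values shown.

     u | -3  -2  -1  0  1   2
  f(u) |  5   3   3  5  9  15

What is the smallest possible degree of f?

2

Forward differences of the values at u = -3, -2, -1, 0, 1, 2:
  f  : 5  3  3  5  9  15
  Δ  : -2  0  2  4  6
  Δ^2: 2  2  2  2
  Δ^3: 0  0  0
  Δ^4: 0  0
  Δ^5: 0
The second differences are constant (2) and nonzero, while all higher differences vanish, so the minimal degree is 2.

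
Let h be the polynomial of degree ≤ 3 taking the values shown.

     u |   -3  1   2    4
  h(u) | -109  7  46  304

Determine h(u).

Write h(u) = au^3 + bu^2 + cu + d. Substituting each data point gives a linear system:
  -27a + 9b - 3c + d = -109
  a + b + c + d = 7
  8a + 4b + 2c + d = 46
  64a + 16b + 4c + d = 304
Solving the system yields a = 4, b = 2, c = 5, d = -4.
So h(u) = 4u^3 + 2u^2 + 5u - 4.
Check: h(1) = 7. ✓

h(u) = 4u^3 + 2u^2 + 5u - 4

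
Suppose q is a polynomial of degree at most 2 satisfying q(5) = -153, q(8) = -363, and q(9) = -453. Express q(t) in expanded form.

Using the Lagrange interpolation formula with nodes 5, 8, 9:
  L_0(t) = (t - 8)(t - 9) / 12
  L_1(t) = (t - 5)(t - 9) / -3
  L_2(t) = (t - 5)(t - 8) / 4
Then q(t) = -153·L_0(t) - 363·L_1(t) - 453·L_2(t).
Expanding and collecting terms gives q(t) = -5t² - 5t - 3.
Check: q(8) = -363. ✓

q(t) = -5t^2 - 5t - 3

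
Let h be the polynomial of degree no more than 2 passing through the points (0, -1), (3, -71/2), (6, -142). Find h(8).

-253

Write h(u) = au^2 + bu + c. Substituting each data point gives a linear system:
  c = -1
  9a + 3b + c = -71/2
  36a + 6b + c = -142
Solving the system yields a = -4, b = 1/2, c = -1.
So h(u) = -4u^2 + (1/2)u - 1.
Then h(8) = -253.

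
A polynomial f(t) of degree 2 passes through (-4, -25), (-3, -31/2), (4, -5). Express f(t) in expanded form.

f(t) = -t^2 + (5/2)t + 1

Write f(t) = at^2 + bt + c. Substituting each data point gives a linear system:
  16a - 4b + c = -25
  9a - 3b + c = -31/2
  16a + 4b + c = -5
Solving the system yields a = -1, b = 5/2, c = 1.
So f(t) = -t^2 + (5/2)t + 1.
Check: f(-4) = -25. ✓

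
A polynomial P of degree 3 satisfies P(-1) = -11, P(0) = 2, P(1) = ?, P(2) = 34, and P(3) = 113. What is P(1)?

On equispaced nodes a degree-3 polynomial has vanishing fourth forward difference, so
  P(-1) - 4·P(0) + 6·P(1) - 4·P(2) + P(3) = 0.
Substituting the known values and solving for P(1):
  6·P(1) = 42
  P(1) = 7.

7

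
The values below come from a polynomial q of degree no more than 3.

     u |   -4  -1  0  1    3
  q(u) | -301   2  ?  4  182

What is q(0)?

The 4 known points determine the degree-3 polynomial uniquely.
Write q(u) = au^3 + bu^2 + cu + d. Substituting each data point gives a linear system:
  -64a + 16b - 4c + d = -301
  -a + b - c + d = 2
  a + b + c + d = 4
  27a + 9b + 3c + d = 182
Solving the system yields a = 6, b = 4, c = -5, d = -1.
So q(u) = 6u^3 + 4u^2 - 5u - 1.
Then q(0) = -1.

-1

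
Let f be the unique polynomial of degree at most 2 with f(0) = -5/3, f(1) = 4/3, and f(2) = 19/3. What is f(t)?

Using the Lagrange interpolation formula with nodes 0, 1, 2:
  L_0(t) = (t - 1)(t - 2) / 2
  L_1(t) = t(t - 2) / -1
  L_2(t) = t(t - 1) / 2
Then f(t) = -5/3·L_0(t) + 4/3·L_1(t) + 19/3·L_2(t).
Expanding and collecting terms gives f(t) = t² + 2t - 5/3.
Check: f(1) = 4/3. ✓

f(t) = t^2 + 2t - 5/3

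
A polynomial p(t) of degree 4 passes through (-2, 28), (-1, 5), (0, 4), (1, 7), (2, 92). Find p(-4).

Write p(t) = at^4 + bt^3 + ct^2 + dt + e. Substituting each data point gives a linear system:
  16a - 8b + 4c - 2d + e = 28
  a - b + c - d + e = 5
  e = 4
  a + b + c + d + e = 7
  16a + 8b + 4c + 2d + e = 92
Solving the system yields a = 4, b = 5, c = -2, d = -4, e = 4.
So p(t) = 4t⁴ + 5t³ - 2t² - 4t + 4.
Then p(-4) = 692.

692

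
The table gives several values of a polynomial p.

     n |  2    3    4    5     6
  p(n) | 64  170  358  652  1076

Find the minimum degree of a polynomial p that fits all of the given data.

Forward differences of the values at n = 2, 3, 4, 5, 6:
  p  : 64  170  358  652  1076
  Δ  : 106  188  294  424
  Δ^2: 82  106  130
  Δ^3: 24  24
  Δ^4: 0
The third differences are constant (24) and nonzero, while all higher differences vanish, so the minimal degree is 3.

3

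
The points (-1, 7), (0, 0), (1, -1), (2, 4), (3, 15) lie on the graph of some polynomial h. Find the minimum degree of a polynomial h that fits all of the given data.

Forward differences of the values at t = -1, 0, 1, 2, 3:
  h  : 7  0  -1  4  15
  Δ  : -7  -1  5  11
  Δ^2: 6  6  6
  Δ^3: 0  0
  Δ^4: 0
The second differences are constant (6) and nonzero, while all higher differences vanish, so the minimal degree is 2.

2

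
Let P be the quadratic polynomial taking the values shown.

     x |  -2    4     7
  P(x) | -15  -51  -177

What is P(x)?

Write P(x) = ax^2 + bx + c. Substituting each data point gives a linear system:
  4a - 2b + c = -15
  16a + 4b + c = -51
  49a + 7b + c = -177
Solving the system yields a = -4, b = 2, c = 5.
So P(x) = -4x^2 + 2x + 5.
Check: P(-2) = -15. ✓

P(x) = -4x^2 + 2x + 5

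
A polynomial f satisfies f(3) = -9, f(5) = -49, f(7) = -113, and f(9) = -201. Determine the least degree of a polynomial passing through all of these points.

Forward differences of the values at x = 3, 5, 7, 9:
  f  : -9  -49  -113  -201
  Δ  : -40  -64  -88
  Δ^2: -24  -24
  Δ^3: 0
The second differences are constant (-24) and nonzero, while all higher differences vanish, so the minimal degree is 2.

2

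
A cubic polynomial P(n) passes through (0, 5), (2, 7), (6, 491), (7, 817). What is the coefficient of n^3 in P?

3

Write P(n) = an^3 + bn^2 + cn + d. Substituting each data point gives a linear system:
  d = 5
  8a + 4b + 2c + d = 7
  216a + 36b + 6c + d = 491
  343a + 49b + 7c + d = 817
Solving the system yields a = 3, b = -4, c = -3, d = 5.
So P(n) = 3n^3 - 4n^2 - 3n + 5.
The leading coefficient is 3.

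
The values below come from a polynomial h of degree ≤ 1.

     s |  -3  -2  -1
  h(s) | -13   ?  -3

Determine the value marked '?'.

-8

On equispaced nodes a degree-1 polynomial has vanishing second forward difference, so
  h(-3) - 2·h(-2) + h(-1) = 0.
Substituting the known values and solving for h(-2):
  -2·h(-2) = 16
  h(-2) = -8.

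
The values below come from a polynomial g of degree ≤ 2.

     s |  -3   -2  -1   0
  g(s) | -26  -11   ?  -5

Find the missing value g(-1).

On equispaced nodes a degree-2 polynomial has vanishing third forward difference, so
  - g(-3) + 3·g(-2) - 3·g(-1) + g(0) = 0.
Substituting the known values and solving for g(-1):
  -3·g(-1) = 12
  g(-1) = -4.

-4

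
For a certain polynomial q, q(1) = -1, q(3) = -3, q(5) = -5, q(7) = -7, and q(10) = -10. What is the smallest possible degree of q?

Divided differences on the nodes 1, 3, 5, 7, 10:
  order 0: -1  -3  -5  -7  -10
  order 1: -1  -1  -1  -1
  order 2: 0  0  0
  order 3: 0  0
  order 4: 0
The order-1 divided differences are all -1 (nonzero) and every higher order vanishes, so the data lies on a polynomial of degree exactly 1.

1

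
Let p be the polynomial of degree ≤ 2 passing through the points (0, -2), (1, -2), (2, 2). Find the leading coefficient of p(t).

Write p(t) = at^2 + bt + c. Substituting each data point gives a linear system:
  c = -2
  a + b + c = -2
  4a + 2b + c = 2
Solving the system yields a = 2, b = -2, c = -2.
So p(t) = 2t^2 - 2t - 2.
The leading coefficient is 2.

2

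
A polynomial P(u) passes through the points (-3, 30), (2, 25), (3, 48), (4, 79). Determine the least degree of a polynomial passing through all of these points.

Divided differences on the nodes -3, 2, 3, 4:
  order 0: 30  25  48  79
  order 1: -1  23  31
  order 2: 4  4
  order 3: 0
The order-2 divided differences are all 4 (nonzero) and every higher order vanishes, so the data lies on a polynomial of degree exactly 2.

2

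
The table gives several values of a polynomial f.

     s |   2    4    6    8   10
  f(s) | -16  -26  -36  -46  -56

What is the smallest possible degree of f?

Forward differences of the values at s = 2, 4, 6, 8, 10:
  f  : -16  -26  -36  -46  -56
  Δ  : -10  -10  -10  -10
  Δ^2: 0  0  0
  Δ^3: 0  0
  Δ^4: 0
The first differences are constant (-10) and nonzero, while all higher differences vanish, so the minimal degree is 1.

1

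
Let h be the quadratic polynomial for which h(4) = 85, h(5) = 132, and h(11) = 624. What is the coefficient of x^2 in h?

5

Write h(x) = ax^2 + bx + c. Substituting each data point gives a linear system:
  16a + 4b + c = 85
  25a + 5b + c = 132
  121a + 11b + c = 624
Solving the system yields a = 5, b = 2, c = -3.
So h(x) = 5x² + 2x - 3.
The leading coefficient is 5.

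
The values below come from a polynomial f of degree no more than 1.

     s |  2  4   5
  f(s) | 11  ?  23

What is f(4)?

19

The 2 known points determine the degree-1 polynomial uniquely.
Write f(s) = as + b. Substituting each data point gives a linear system:
  2a + b = 11
  5a + b = 23
Solving the system yields a = 4, b = 3.
So f(s) = 4s + 3.
Then f(4) = 19.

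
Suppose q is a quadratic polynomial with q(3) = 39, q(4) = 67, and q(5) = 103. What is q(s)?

Using the Lagrange interpolation formula with nodes 3, 4, 5:
  L_0(s) = (s - 4)(s - 5) / 2
  L_1(s) = (s - 3)(s - 5) / -1
  L_2(s) = (s - 3)(s - 4) / 2
Then q(s) = 39·L_0(s) + 67·L_1(s) + 103·L_2(s).
Expanding and collecting terms gives q(s) = 4s^2 + 3.
Check: q(5) = 103. ✓

q(s) = 4s^2 + 3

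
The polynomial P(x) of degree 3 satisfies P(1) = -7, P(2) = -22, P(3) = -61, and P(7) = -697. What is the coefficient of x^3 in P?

-2

Write P(x) = ax^3 + bx^2 + cx + d. Substituting each data point gives a linear system:
  a + b + c + d = -7
  8a + 4b + 2c + d = -22
  27a + 9b + 3c + d = -61
  343a + 49b + 7c + d = -697
Solving the system yields a = -2, b = 0, c = -1, d = -4.
So P(x) = -2x³ - x - 4.
The leading coefficient is -2.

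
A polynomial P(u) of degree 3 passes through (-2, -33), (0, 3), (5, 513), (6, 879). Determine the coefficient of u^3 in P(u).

Write P(u) = au^3 + bu^2 + cu + d. Substituting each data point gives a linear system:
  -8a + 4b - 2c + d = -33
  d = 3
  125a + 25b + 5c + d = 513
  216a + 36b + 6c + d = 879
Solving the system yields a = 4, b = 0, c = 2, d = 3.
So P(u) = 4u³ + 2u + 3.
The leading coefficient is 4.

4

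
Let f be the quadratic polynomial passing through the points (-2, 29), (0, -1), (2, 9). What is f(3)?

Forward differences of the values at x = -2, 0, 2:
  f  : 29  -1  9
  Δ  : -30  10
  Δ^2: 40
The second differences are constant, confirming degree 2.
Interpolating (Newton forward form) and evaluating at x = 3 gives f(3) = 29.

29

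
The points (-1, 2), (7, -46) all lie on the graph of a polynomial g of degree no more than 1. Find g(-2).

Write g(u) = au + b. Substituting each data point gives a linear system:
  -a + b = 2
  7a + b = -46
Solving the system yields a = -6, b = -4.
So g(u) = -6u - 4.
Then g(-2) = 8.

8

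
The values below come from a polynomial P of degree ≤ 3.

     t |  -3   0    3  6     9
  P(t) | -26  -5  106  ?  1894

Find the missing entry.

631

The 4 known points determine the degree-3 polynomial uniquely.
Write P(t) = at^3 + bt^2 + ct + d. Substituting each data point gives a linear system:
  -27a + 9b - 3c + d = -26
  d = -5
  27a + 9b + 3c + d = 106
  729a + 81b + 9c + d = 1894
Solving the system yields a = 2, b = 5, c = 4, d = -5.
So P(t) = 2t^3 + 5t^2 + 4t - 5.
Then P(6) = 631.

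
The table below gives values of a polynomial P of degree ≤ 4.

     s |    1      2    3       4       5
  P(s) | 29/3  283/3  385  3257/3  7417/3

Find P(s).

P(s) = 3s^4 + 4s^3 + 4s^2 - (1/3)s - 1

Write P(s) = as^4 + bs^3 + cs^2 + ds + e. Substituting each data point gives a linear system:
  a + b + c + d + e = 29/3
  16a + 8b + 4c + 2d + e = 283/3
  81a + 27b + 9c + 3d + e = 385
  256a + 64b + 16c + 4d + e = 3257/3
  625a + 125b + 25c + 5d + e = 7417/3
Solving the system yields a = 3, b = 4, c = 4, d = -1/3, e = -1.
So P(s) = 3s^4 + 4s^3 + 4s^2 - (1/3)s - 1.
Check: P(2) = 283/3. ✓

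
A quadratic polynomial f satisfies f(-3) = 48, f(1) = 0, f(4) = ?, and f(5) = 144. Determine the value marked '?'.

The 3 known points determine the degree-2 polynomial uniquely.
Write f(t) = at^2 + bt + c. Substituting each data point gives a linear system:
  9a - 3b + c = 48
  a + b + c = 0
  25a + 5b + c = 144
Solving the system yields a = 6, b = 0, c = -6.
So f(t) = 6t^2 - 6.
Then f(4) = 90.

90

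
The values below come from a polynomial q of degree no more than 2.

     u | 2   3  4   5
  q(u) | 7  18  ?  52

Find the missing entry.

33

On equispaced nodes a degree-2 polynomial has vanishing third forward difference, so
  - q(2) + 3·q(3) - 3·q(4) + q(5) = 0.
Substituting the known values and solving for q(4):
  -3·q(4) = -99
  q(4) = 33.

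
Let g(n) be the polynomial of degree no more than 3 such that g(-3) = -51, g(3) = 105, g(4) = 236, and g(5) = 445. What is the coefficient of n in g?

-1

Write g(n) = an^3 + bn^2 + cn + d. Substituting each data point gives a linear system:
  -27a + 9b - 3c + d = -51
  27a + 9b + 3c + d = 105
  64a + 16b + 4c + d = 236
  125a + 25b + 5c + d = 445
Solving the system yields a = 3, b = 3, c = -1, d = 0.
So g(n) = 3n³ + 3n² - n.
The coefficient of n is -1.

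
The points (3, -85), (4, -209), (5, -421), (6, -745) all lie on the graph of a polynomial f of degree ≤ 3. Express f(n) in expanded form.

Write f(n) = an^3 + bn^2 + cn + d. Substituting each data point gives a linear system:
  27a + 9b + 3c + d = -85
  64a + 16b + 4c + d = -209
  125a + 25b + 5c + d = -421
  216a + 36b + 6c + d = -745
Solving the system yields a = -4, b = 4, c = -4, d = -1.
So f(n) = -4n^3 + 4n^2 - 4n - 1.
Check: f(4) = -209. ✓

f(n) = -4n^3 + 4n^2 - 4n - 1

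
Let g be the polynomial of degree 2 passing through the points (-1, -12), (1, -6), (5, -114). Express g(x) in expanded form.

Write g(x) = ax^2 + bx + c. Substituting each data point gives a linear system:
  a - b + c = -12
  a + b + c = -6
  25a + 5b + c = -114
Solving the system yields a = -5, b = 3, c = -4.
So g(x) = -5x^2 + 3x - 4.
Check: g(5) = -114. ✓

g(x) = -5x^2 + 3x - 4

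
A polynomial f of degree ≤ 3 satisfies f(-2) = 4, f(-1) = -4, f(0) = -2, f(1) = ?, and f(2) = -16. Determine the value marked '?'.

The 4 known points determine the degree-3 polynomial uniquely.
Write f(n) = an^3 + bn^2 + cn + d. Substituting each data point gives a linear system:
  -8a + 4b - 2c + d = 4
  -a + b - c + d = -4
  d = -2
  8a + 4b + 2c + d = -16
Solving the system yields a = -2, b = -1, c = 3, d = -2.
So f(n) = -2n^3 - n^2 + 3n - 2.
Then f(1) = -2.

-2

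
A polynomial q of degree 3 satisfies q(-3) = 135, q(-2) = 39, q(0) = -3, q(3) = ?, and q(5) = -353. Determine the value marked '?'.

The 4 known points determine the degree-3 polynomial uniquely.
Write q(t) = at^3 + bt^2 + ct + d. Substituting each data point gives a linear system:
  -27a + 9b - 3c + d = 135
  -8a + 4b - 2c + d = 39
  d = -3
  125a + 25b + 5c + d = -353
Solving the system yields a = -4, b = 5, c = 5, d = -3.
So q(t) = -4t³ + 5t² + 5t - 3.
Then q(3) = -51.

-51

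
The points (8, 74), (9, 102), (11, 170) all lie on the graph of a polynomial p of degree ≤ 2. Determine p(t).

p(t) = 2t^2 - 6t - 6

Using the Lagrange interpolation formula with nodes 8, 9, 11:
  L_0(t) = (t - 9)(t - 11) / 3
  L_1(t) = (t - 8)(t - 11) / -2
  L_2(t) = (t - 8)(t - 9) / 6
Then p(t) = 74·L_0(t) + 102·L_1(t) + 170·L_2(t).
Expanding and collecting terms gives p(t) = 2t^2 - 6t - 6.
Check: p(8) = 74. ✓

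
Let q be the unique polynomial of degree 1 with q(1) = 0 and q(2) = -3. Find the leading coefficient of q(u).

-3

Write q(u) = au + b. Substituting each data point gives a linear system:
  a + b = 0
  2a + b = -3
Solving the system yields a = -3, b = 3.
So q(u) = -3u + 3.
The leading coefficient is -3.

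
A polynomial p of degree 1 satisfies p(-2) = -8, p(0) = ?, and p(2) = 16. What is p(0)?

The 2 known points determine the degree-1 polynomial uniquely.
Write p(n) = an + b. Substituting each data point gives a linear system:
  -2a + b = -8
  2a + b = 16
Solving the system yields a = 6, b = 4.
So p(n) = 6n + 4.
Then p(0) = 4.

4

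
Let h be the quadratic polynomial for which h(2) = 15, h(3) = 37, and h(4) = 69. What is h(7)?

Using the Lagrange interpolation formula with nodes 2, 3, 4:
  L_0(s) = (s - 3)(s - 4) / 2
  L_1(s) = (s - 2)(s - 4) / -1
  L_2(s) = (s - 2)(s - 3) / 2
Then h(s) = 15·L_0(s) + 37·L_1(s) + 69·L_2(s).
Expanding and collecting terms gives h(s) = 5s^2 - 3s + 1.
Evaluating at s = 7: h(7) = 225.

225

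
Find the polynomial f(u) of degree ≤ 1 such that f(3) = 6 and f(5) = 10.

f(u) = 2u

Write f(u) = au + b. Substituting each data point gives a linear system:
  3a + b = 6
  5a + b = 10
Solving the system yields a = 2, b = 0.
So f(u) = 2u.
Check: f(5) = 10. ✓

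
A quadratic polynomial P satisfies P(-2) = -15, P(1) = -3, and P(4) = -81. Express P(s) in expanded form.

Using the Lagrange interpolation formula with nodes -2, 1, 4:
  L_0(s) = (s - 1)(s - 4) / 18
  L_1(s) = (s + 2)(s - 4) / -9
  L_2(s) = (s + 2)(s - 1) / 18
Then P(s) = -15·L_0(s) - 3·L_1(s) - 81·L_2(s).
Expanding and collecting terms gives P(s) = -5s^2 - s + 3.
Check: P(-2) = -15. ✓

P(s) = -5s^2 - s + 3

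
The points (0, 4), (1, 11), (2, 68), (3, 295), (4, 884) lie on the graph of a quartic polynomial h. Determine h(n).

h(n) = 3n^4 + 2n^3 - 2n^2 + 4n + 4

Write h(n) = an^4 + bn^3 + cn^2 + dn + e. Substituting each data point gives a linear system:
  e = 4
  a + b + c + d + e = 11
  16a + 8b + 4c + 2d + e = 68
  81a + 27b + 9c + 3d + e = 295
  256a + 64b + 16c + 4d + e = 884
Solving the system yields a = 3, b = 2, c = -2, d = 4, e = 4.
So h(n) = 3n^4 + 2n^3 - 2n^2 + 4n + 4.
Check: h(1) = 11. ✓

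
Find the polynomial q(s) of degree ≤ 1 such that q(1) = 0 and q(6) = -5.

q(s) = -s + 1

Using the Lagrange interpolation formula with nodes 1, 6:
  L_0(s) = (s - 6) / -5
  L_1(s) = (s - 1) / 5
Then q(s) = 0·L_0(s) - 5·L_1(s).
Expanding and collecting terms gives q(s) = -s + 1.
Check: q(1) = 0. ✓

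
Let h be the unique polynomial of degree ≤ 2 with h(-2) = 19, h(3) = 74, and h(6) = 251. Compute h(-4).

81

Write h(x) = ax^2 + bx + c. Substituting each data point gives a linear system:
  4a - 2b + c = 19
  9a + 3b + c = 74
  36a + 6b + c = 251
Solving the system yields a = 6, b = 5, c = 5.
So h(x) = 6x^2 + 5x + 5.
Then h(-4) = 81.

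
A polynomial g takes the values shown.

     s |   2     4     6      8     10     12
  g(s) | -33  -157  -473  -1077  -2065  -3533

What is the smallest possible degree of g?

Forward differences of the values at s = 2, 4, 6, 8, 10, 12:
  g  : -33  -157  -473  -1077  -2065  -3533
  Δ  : -124  -316  -604  -988  -1468
  Δ^2: -192  -288  -384  -480
  Δ^3: -96  -96  -96
  Δ^4: 0  0
  Δ^5: 0
The third differences are constant (-96) and nonzero, while all higher differences vanish, so the minimal degree is 3.

3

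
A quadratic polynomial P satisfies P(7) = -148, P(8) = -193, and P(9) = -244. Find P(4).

-49

Write P(t) = at^2 + bt + c. Substituting each data point gives a linear system:
  49a + 7b + c = -148
  64a + 8b + c = -193
  81a + 9b + c = -244
Solving the system yields a = -3, b = 0, c = -1.
So P(t) = -3t^2 - 1.
Then P(4) = -49.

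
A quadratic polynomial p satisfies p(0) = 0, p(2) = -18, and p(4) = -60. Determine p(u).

p(u) = -3u^2 - 3u

Write p(u) = au^2 + bu + c. Substituting each data point gives a linear system:
  c = 0
  4a + 2b + c = -18
  16a + 4b + c = -60
Solving the system yields a = -3, b = -3, c = 0.
So p(u) = -3u² - 3u.
Check: p(4) = -60. ✓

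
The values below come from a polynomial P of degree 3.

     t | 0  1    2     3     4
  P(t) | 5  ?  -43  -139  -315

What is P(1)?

On equispaced nodes a degree-3 polynomial has vanishing fourth forward difference, so
  P(0) - 4·P(1) + 6·P(2) - 4·P(3) + P(4) = 0.
Substituting the known values and solving for P(1):
  -4·P(1) = 12
  P(1) = -3.

-3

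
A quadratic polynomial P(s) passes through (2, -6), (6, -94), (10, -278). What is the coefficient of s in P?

2

Write P(s) = as^2 + bs + c. Substituting each data point gives a linear system:
  4a + 2b + c = -6
  36a + 6b + c = -94
  100a + 10b + c = -278
Solving the system yields a = -3, b = 2, c = 2.
So P(s) = -3s² + 2s + 2.
The coefficient of s is 2.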